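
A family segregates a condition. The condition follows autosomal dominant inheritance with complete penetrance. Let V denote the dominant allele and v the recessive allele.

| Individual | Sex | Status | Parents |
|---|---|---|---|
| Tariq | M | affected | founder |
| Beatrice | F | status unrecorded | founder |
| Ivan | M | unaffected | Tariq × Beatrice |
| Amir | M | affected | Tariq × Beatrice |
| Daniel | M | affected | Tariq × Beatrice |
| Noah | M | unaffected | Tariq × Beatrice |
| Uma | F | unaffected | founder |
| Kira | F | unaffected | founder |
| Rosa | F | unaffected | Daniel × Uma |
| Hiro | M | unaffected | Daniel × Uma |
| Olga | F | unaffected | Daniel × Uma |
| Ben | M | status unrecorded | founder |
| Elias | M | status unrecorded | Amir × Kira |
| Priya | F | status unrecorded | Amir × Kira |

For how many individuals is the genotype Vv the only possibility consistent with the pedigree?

Obligate heterozygotes: Tariq is affected so carries V and passed v to Ivan (vv), so Tariq is Vv; Daniel is affected so carries V and passed v to Rosa (vv), so Daniel is Vv.
Every other individual is either homozygous by phenotype or has at least one consistent homozygous assignment, so the count is 2.

2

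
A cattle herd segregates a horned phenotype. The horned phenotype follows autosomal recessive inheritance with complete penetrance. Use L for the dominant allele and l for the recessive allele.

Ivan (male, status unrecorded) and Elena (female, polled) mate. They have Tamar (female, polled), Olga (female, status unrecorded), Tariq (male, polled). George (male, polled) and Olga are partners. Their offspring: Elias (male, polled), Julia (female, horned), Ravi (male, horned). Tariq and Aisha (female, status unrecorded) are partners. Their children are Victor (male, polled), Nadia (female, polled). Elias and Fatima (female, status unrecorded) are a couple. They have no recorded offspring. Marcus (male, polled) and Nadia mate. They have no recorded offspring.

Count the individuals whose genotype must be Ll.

Obligate heterozygotes: George is polled so carries L and passed l to Julia (ll), so George is Ll.
Every other individual is either homozygous by phenotype or has at least one consistent homozygous assignment, so the count is 1.

1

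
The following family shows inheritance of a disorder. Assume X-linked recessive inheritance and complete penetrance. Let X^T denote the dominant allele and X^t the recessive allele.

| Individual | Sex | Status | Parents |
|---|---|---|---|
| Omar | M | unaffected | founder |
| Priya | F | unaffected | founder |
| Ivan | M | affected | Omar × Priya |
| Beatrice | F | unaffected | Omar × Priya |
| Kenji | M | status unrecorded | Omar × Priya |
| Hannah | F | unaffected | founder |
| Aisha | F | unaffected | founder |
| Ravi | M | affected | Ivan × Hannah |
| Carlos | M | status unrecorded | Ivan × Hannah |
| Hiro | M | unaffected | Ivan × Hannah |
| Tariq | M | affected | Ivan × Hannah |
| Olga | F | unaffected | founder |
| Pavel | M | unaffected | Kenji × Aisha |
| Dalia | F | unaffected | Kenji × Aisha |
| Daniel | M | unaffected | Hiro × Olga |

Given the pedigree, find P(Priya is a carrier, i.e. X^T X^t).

Priya is unaffected so carries T and passed t to Ivan (X^t Y), so Priya is X^T X^t, giving P(X^T X^t) = 1.

1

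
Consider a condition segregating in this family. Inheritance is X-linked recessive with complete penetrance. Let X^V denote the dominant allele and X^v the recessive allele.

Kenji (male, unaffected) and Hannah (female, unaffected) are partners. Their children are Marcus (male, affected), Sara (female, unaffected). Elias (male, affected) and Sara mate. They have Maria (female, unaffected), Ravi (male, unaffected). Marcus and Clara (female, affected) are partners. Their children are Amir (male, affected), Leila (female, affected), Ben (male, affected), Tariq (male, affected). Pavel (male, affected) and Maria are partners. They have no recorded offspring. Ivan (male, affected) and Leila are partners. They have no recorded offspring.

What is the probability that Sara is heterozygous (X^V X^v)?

1/5

Kenji is unaffected, so Kenji is X^V Y.
Hannah is unaffected so carries V and passed v to Marcus (X^v Y), so Hannah is X^V X^v.
Their cross gives offspring ratios 1/2 X^V X^V : 1/2 X^V X^v. Conditioning on Sara being unaffected, P(X^V X^v) = 1/2 / 1 = 1/2 before taking Sara's own offspring into account.
Elias is affected, so Elias is X^v Y.
Now use Sara's offspring. Probability of each recorded status — unaffected daughter Maria: 1/2 if Sara is X^V X^v, 1 if X^V X^V; unaffected son Ravi: 1/2 if Sara is X^V X^v, 1 if X^V X^V.
Bayes: P(X^V X^v) = 1/2·1/4 / (1/2·1/4 + 1/2·1) = 1/5.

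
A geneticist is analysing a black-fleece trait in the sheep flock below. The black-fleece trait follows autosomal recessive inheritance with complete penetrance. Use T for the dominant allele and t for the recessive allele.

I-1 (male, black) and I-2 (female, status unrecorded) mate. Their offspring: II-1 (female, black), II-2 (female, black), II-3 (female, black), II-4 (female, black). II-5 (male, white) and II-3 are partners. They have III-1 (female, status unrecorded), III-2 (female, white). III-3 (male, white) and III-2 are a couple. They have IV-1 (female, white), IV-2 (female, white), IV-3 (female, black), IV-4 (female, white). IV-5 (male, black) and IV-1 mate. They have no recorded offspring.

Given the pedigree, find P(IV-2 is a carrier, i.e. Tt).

III-3 is white so carries T and passed t to IV-3 (tt), so III-3 is Tt.
III-2 is white so carries T and received t from II-3 (tt), so III-2 is Tt.
Their cross gives offspring ratios 1/4 TT : 1/2 Tt : 1/4 tt. Conditioning on IV-2 being white, P(Tt) = 1/2 / 3/4 = 2/3.

2/3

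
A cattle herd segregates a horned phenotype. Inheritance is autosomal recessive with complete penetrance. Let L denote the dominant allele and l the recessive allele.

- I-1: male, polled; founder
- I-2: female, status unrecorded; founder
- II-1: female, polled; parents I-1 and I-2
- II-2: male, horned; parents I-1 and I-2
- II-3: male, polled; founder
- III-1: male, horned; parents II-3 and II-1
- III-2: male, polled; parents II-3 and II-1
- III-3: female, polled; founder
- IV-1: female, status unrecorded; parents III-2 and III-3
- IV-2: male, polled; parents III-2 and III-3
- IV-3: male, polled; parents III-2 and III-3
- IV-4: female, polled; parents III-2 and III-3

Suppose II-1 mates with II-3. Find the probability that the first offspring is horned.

1/4

II-1 is polled so carries L and passed l to III-1 (ll), so II-1 is Ll.
II-3 is polled so carries L and passed l to III-1 (ll), so II-3 is Ll.
The cross gives 1/4 LL : 1/2 Ll : 1/4 ll, so P(offspring is horned) = 1/4.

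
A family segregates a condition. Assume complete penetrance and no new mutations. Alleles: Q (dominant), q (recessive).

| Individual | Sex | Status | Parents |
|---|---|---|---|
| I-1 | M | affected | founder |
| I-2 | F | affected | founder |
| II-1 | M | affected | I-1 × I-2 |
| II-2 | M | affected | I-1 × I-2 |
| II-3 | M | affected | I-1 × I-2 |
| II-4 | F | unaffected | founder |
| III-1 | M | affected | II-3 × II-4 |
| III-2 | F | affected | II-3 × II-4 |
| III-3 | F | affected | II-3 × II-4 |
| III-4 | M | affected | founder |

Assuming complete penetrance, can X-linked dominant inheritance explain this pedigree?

No

Under X-linked dominant, III-1 (affected, male) cannot arise from II-3 (affected) × II-4 (unaffected).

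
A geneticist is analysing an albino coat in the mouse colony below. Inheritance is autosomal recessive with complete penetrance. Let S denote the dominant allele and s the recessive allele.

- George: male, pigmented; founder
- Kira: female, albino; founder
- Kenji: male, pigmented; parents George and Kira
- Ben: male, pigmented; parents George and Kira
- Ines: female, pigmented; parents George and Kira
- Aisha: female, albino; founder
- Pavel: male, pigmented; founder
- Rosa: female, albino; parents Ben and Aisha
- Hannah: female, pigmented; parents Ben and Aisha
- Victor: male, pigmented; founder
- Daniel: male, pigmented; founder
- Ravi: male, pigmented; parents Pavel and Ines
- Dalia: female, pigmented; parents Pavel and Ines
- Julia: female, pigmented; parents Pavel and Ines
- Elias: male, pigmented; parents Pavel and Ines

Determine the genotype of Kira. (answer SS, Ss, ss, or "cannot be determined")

ss

Kira is albino, so Kira is ss.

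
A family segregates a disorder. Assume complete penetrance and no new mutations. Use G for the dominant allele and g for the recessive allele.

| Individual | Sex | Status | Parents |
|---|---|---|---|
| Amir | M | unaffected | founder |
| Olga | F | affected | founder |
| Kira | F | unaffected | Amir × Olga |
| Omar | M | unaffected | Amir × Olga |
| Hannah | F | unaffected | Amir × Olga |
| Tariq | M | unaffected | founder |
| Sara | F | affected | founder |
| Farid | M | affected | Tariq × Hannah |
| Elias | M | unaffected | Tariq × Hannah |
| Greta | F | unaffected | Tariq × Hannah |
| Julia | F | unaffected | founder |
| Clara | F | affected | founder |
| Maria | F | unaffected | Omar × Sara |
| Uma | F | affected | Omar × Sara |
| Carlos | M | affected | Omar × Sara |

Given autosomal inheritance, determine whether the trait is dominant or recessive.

Tariq and Hannah are both unaffected yet have an affected child Farid. Under dominance, an affected child requires at least one affected parent, so the trait cannot be dominant.

recessive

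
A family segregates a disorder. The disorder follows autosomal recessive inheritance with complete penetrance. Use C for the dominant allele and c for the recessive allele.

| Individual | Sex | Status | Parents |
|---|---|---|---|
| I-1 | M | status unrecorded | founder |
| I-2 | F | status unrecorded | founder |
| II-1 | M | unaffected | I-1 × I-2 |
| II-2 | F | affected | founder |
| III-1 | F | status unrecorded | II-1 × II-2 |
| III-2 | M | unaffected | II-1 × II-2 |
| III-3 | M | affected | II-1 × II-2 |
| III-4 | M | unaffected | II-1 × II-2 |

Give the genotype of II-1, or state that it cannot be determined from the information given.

From phenotype alone, II-1 is CC or Cc.
II-1 is unaffected so carries C and passed c to III-3 (cc), so II-1 is Cc.

Cc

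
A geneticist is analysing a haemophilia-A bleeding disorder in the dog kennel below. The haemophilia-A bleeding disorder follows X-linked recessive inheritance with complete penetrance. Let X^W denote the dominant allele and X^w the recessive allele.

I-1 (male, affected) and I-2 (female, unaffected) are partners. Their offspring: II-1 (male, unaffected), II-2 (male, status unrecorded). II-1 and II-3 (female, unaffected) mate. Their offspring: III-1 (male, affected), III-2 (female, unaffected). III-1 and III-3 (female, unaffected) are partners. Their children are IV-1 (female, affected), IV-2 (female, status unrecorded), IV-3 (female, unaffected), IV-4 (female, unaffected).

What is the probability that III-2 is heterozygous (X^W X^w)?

1/2

II-1 is unaffected, so II-1 is X^W Y.
II-3 is unaffected so carries W and passed w to III-1 (X^w Y), so II-3 is X^W X^w.
Their cross gives offspring ratios 1/2 X^W X^W : 1/2 X^W X^w. Conditioning on III-2 being unaffected, P(X^W X^w) = 1/2 / 1 = 1/2.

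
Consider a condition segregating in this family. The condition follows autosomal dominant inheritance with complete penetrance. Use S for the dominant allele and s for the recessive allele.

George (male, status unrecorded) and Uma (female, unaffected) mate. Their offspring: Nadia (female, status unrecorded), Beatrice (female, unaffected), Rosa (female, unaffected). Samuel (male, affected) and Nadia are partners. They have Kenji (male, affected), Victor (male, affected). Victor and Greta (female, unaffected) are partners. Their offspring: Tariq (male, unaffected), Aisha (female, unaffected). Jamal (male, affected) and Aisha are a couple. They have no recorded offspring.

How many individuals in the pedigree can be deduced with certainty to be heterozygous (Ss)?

Obligate heterozygotes: Victor is affected so carries S and passed s to Tariq (ss), so Victor is Ss.
Every other individual is either homozygous by phenotype or has at least one consistent homozygous assignment, so the count is 1.

1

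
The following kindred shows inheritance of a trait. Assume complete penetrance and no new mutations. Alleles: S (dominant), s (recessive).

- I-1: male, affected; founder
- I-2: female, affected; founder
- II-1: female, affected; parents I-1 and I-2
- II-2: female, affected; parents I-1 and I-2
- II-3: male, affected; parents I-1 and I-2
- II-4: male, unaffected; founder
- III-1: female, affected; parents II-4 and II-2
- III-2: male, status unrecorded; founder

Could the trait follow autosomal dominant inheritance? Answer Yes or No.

Yes

A consistent assignment under autosomal dominant exists: I-1 SS, I-2 SS, II-1 SS, II-2 SS, II-3 SS, II-4 ss, III-1 Ss, III-2 SS.
In this assignment every recorded phenotype matches its genotype and every non-founder's genotype is obtainable from its parents' genotypes, so the pedigree is consistent.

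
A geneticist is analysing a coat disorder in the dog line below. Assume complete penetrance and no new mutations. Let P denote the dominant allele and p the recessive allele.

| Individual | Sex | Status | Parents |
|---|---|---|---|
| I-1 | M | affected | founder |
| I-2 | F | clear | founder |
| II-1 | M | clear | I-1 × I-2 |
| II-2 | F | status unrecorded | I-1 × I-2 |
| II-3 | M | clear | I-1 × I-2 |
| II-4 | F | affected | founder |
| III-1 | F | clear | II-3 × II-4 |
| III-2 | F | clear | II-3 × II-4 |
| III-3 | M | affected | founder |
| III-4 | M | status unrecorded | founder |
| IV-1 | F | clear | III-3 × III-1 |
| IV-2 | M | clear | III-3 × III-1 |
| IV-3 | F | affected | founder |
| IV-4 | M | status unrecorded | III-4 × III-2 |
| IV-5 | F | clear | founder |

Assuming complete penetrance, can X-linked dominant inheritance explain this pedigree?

No

Under X-linked dominant, IV-1 (clear, female) cannot arise from III-3 (affected) × III-1 (clear).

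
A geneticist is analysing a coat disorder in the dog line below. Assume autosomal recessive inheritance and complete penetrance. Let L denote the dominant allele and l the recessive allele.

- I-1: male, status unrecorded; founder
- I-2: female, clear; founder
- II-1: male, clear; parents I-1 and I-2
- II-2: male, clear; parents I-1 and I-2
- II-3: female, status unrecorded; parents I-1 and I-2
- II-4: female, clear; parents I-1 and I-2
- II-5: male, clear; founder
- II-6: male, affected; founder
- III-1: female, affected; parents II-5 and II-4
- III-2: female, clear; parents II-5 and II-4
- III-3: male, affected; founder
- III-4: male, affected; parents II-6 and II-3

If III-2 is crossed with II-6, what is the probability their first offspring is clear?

2/3

II-5 is clear so carries L and passed l to III-1 (ll), so II-5 is Ll.
II-4 is clear so carries L and passed l to III-1 (ll), so II-4 is Ll.
III-2 is a clear offspring of II-5 (Ll) × II-4 (Ll), whose cross gives 1/4 LL : 1/2 Ll : 1/4 ll; conditioning on being clear, III-2 is LL with probability 1/3, Ll with probability 2/3.
II-6 is affected, so II-6 is ll.
Summing over parental genotype combinations, P(offspring is clear) = 1/3·1 + 2/3·1/2 = 2/3.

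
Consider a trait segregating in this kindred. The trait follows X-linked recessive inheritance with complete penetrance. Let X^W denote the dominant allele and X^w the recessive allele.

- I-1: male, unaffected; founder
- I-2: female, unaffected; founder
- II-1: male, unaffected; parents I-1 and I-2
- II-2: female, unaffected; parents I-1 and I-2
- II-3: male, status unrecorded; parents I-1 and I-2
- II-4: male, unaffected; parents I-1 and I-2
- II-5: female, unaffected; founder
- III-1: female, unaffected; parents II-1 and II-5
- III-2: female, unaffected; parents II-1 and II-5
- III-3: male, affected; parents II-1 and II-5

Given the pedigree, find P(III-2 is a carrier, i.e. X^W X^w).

1/2

II-1 is unaffected, so II-1 is X^W Y.
II-5 is unaffected so carries W and passed w to III-3 (X^w Y), so II-5 is X^W X^w.
Their cross gives offspring ratios 1/2 X^W X^W : 1/2 X^W X^w. Conditioning on III-2 being unaffected, P(X^W X^w) = 1/2 / 1 = 1/2.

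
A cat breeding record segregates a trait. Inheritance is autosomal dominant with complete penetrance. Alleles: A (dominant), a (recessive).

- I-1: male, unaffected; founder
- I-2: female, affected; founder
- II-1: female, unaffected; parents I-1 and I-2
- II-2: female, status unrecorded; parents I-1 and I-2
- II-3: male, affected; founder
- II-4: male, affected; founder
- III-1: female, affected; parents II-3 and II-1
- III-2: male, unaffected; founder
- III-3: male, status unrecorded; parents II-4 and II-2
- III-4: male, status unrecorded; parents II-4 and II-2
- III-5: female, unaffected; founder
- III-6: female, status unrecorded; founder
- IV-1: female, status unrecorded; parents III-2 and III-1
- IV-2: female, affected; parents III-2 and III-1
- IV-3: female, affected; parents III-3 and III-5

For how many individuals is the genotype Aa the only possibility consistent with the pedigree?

4

Obligate heterozygotes: I-2 is affected so carries A and passed a to II-1 (aa), so I-2 is Aa; III-1 is affected so carries A and received a from II-1 (aa), so III-1 is Aa; IV-2 is affected so carries A and received a from III-2 (aa), so IV-2 is Aa; IV-3 is affected so carries A and received a from III-5 (aa), so IV-3 is Aa.
Every other individual is either homozygous by phenotype or has at least one consistent homozygous assignment, so the count is 4.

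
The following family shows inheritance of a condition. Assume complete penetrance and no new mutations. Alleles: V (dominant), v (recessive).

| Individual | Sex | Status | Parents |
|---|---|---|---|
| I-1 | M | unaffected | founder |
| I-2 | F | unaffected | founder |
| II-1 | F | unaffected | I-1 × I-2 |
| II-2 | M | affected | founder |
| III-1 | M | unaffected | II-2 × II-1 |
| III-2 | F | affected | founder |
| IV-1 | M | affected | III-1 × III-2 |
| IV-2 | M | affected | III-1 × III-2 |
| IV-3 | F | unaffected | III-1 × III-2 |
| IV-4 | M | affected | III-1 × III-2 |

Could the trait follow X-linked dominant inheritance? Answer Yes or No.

A consistent assignment under X-linked dominant exists: I-1 X^v Y, I-2 X^v X^v, II-1 X^v X^v, II-2 X^V Y, III-1 X^v Y, III-2 X^V X^v, IV-1 X^V Y, IV-2 X^V Y, IV-3 X^v X^v, IV-4 X^V Y.
In this assignment every recorded phenotype matches its genotype and every non-founder's genotype is obtainable from its parents' genotypes, so the pedigree is consistent.

Yes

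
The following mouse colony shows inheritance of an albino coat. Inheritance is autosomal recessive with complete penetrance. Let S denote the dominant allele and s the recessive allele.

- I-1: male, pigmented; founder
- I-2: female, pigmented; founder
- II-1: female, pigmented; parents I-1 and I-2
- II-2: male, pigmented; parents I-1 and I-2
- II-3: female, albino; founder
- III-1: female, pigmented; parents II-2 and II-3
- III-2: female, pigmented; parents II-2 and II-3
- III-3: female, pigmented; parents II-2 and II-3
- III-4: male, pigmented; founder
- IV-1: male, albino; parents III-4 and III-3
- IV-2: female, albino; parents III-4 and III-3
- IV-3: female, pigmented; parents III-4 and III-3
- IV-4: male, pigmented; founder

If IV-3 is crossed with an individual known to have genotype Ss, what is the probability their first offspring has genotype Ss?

III-4 is pigmented so carries S and passed s to IV-1 (ss), so III-4 is Ss.
III-3 is pigmented so carries S and received s from II-3 (ss), so III-3 is Ss.
IV-3 is a pigmented offspring of III-4 (Ss) × III-3 (Ss), whose cross gives 1/4 SS : 1/2 Ss : 1/4 ss; conditioning on being pigmented, IV-3 is SS with probability 1/3, Ss with probability 2/3.
Summing over parental genotype combinations, P(offspring has genotype Ss) = 1/3·1/2 + 2/3·1/2 = 1/2.

1/2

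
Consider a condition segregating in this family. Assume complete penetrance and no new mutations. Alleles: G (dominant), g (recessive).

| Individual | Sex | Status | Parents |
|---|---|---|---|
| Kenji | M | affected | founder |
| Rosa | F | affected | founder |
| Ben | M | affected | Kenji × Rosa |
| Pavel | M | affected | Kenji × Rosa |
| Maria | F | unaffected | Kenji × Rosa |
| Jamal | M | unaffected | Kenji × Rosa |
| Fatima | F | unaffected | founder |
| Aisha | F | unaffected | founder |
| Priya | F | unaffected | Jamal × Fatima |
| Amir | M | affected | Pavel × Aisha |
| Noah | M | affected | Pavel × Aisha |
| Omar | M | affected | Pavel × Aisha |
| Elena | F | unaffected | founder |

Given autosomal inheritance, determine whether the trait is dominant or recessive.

Kenji and Rosa are both affected yet have an unaffected child Maria. Under a recessive model two affected parents are homozygous and every child would be affected, so the trait cannot be recessive.

dominant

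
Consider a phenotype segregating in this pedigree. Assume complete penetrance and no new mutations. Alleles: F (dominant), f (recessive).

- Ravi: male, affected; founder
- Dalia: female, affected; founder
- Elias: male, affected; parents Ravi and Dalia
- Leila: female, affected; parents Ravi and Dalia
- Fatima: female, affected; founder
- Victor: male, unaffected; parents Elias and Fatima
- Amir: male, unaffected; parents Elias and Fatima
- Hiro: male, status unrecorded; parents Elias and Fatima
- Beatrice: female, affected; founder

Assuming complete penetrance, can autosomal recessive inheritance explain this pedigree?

Under autosomal recessive, Victor (unaffected, male) cannot arise from Elias (affected) × Fatima (affected).

No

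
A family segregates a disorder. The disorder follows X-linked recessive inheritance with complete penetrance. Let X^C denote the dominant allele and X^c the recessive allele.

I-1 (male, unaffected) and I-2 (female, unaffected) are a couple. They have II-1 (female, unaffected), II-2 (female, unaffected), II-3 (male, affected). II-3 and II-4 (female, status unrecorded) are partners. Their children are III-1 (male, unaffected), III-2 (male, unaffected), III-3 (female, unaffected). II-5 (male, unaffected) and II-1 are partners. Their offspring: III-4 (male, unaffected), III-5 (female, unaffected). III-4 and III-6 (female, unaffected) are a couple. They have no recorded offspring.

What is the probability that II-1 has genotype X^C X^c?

I-1 is unaffected, so I-1 is X^C Y.
I-2 is unaffected so carries C and passed c to II-3 (X^c Y), so I-2 is X^C X^c.
Their cross gives offspring ratios 1/2 X^C X^C : 1/2 X^C X^c. Conditioning on II-1 being unaffected, P(X^C X^c) = 1/2 / 1 = 1/2 before taking II-1's own offspring into account.
II-5 is unaffected, so II-5 is X^C Y.
Now use II-1's offspring. Probability of each recorded status — unaffected son III-4: 1/2 if II-1 is X^C X^c, 1 if X^C X^C. (III-5: equally likely either way, so uninformative.)
Bayes: P(X^C X^c) = 1/2·1/2 / (1/2·1/2 + 1/2·1) = 1/3.

1/3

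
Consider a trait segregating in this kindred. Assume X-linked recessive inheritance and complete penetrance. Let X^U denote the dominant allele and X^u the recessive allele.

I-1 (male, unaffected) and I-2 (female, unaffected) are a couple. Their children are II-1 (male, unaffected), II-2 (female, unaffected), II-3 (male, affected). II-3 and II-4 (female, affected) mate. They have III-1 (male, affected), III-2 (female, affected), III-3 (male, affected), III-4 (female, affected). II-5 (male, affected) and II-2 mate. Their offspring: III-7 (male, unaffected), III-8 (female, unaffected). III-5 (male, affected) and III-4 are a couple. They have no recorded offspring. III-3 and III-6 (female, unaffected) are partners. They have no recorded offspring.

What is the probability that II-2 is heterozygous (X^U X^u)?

1/5

I-1 is unaffected, so I-1 is X^U Y.
I-2 is unaffected so carries U and passed u to II-3 (X^u Y), so I-2 is X^U X^u.
Their cross gives offspring ratios 1/2 X^U X^U : 1/2 X^U X^u. Conditioning on II-2 being unaffected, P(X^U X^u) = 1/2 / 1 = 1/2 before taking II-2's own offspring into account.
II-5 is affected, so II-5 is X^u Y.
Now use II-2's offspring. Probability of each recorded status — unaffected son III-7: 1/2 if II-2 is X^U X^u, 1 if X^U X^U; unaffected daughter III-8: 1/2 if II-2 is X^U X^u, 1 if X^U X^U.
Bayes: P(X^U X^u) = 1/2·1/4 / (1/2·1/4 + 1/2·1) = 1/5.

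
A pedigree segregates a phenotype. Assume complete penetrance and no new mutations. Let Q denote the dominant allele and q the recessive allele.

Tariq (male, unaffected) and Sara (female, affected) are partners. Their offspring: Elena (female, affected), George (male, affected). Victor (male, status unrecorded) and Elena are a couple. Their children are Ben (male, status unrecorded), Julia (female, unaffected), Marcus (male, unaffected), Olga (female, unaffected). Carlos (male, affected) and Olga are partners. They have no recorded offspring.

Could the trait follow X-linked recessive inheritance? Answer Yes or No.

Under X-linked recessive, Elena (affected, female) cannot arise from Tariq (unaffected) × Sara (affected).

No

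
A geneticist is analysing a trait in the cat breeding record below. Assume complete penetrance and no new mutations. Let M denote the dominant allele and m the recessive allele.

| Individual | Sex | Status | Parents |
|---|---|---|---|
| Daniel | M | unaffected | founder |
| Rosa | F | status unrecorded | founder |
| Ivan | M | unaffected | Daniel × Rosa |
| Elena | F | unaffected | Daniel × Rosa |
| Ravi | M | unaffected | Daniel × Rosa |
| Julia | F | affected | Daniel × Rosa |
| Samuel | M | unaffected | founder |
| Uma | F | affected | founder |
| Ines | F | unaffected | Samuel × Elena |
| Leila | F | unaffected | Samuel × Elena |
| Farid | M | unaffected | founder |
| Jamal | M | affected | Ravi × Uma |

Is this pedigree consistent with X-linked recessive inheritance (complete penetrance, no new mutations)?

Under X-linked recessive, Julia (affected, female) cannot arise from Daniel (unaffected) × Rosa (unrecorded).

No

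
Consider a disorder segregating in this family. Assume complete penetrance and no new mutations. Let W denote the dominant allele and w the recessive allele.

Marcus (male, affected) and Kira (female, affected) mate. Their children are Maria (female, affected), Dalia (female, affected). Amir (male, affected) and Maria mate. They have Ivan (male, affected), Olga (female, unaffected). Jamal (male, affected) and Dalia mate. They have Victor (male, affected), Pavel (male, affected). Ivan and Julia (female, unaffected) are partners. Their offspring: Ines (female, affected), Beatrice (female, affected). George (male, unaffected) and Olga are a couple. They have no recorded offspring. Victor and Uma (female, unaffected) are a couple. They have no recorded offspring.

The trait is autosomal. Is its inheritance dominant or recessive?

dominant

Amir and Maria are both affected yet have an unaffected child Olga. Under a recessive model two affected parents are homozygous and every child would be affected, so the trait cannot be recessive.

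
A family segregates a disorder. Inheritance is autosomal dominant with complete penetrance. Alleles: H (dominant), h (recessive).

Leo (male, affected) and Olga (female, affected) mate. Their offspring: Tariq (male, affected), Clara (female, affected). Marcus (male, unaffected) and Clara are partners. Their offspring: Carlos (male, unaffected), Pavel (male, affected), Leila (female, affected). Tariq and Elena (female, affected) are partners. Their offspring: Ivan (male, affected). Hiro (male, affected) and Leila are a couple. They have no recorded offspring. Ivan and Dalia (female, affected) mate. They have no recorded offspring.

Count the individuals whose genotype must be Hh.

3

Obligate heterozygotes: Clara is affected so carries H and passed h to Carlos (hh), so Clara is Hh; Pavel is affected so carries H and received h from Marcus (hh), so Pavel is Hh; Leila is affected so carries H and received h from Marcus (hh), so Leila is Hh.
Every other individual is either homozygous by phenotype or has at least one consistent homozygous assignment, so the count is 3.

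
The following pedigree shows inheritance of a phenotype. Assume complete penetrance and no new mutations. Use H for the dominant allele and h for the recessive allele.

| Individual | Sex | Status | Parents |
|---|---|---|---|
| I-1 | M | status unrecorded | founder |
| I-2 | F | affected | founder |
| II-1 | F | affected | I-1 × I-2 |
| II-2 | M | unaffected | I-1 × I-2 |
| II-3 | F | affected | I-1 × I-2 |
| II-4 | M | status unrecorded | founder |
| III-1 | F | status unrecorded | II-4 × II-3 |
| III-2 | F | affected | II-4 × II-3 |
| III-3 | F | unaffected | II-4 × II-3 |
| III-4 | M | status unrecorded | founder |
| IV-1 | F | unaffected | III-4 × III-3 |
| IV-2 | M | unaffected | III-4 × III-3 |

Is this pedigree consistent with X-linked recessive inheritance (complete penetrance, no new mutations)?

No

Under X-linked recessive, II-2 (unaffected, male) cannot arise from I-1 (unrecorded) × I-2 (affected).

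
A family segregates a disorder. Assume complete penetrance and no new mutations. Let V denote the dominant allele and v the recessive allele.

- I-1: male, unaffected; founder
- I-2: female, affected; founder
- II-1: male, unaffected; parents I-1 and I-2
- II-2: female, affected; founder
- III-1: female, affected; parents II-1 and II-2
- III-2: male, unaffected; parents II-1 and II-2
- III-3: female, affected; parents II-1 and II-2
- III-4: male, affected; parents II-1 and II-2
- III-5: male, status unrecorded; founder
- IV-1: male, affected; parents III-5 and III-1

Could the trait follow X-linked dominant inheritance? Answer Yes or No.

A consistent assignment under X-linked dominant exists: I-1 X^v Y, I-2 X^V X^v, II-1 X^v Y, II-2 X^V X^v, III-1 X^V X^v, III-2 X^v Y, III-3 X^V X^v, III-4 X^V Y, III-5 X^V Y, IV-1 X^V Y.
In this assignment every recorded phenotype matches its genotype and every non-founder's genotype is obtainable from its parents' genotypes, so the pedigree is consistent.

Yes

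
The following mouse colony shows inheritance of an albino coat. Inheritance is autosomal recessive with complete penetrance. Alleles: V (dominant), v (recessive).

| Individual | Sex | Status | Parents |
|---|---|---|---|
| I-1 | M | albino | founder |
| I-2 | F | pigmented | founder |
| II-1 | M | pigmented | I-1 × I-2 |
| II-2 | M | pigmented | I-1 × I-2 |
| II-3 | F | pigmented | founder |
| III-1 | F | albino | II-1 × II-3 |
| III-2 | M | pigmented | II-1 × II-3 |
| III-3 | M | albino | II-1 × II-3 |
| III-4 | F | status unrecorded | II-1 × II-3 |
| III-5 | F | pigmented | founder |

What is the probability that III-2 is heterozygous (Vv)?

2/3

II-1 is pigmented so carries V and received v from I-1 (vv), so II-1 is Vv.
II-3 is pigmented so carries V and passed v to III-1 (vv), so II-3 is Vv.
Their cross gives offspring ratios 1/4 VV : 1/2 Vv : 1/4 vv. Conditioning on III-2 being pigmented, P(Vv) = 1/2 / 3/4 = 2/3.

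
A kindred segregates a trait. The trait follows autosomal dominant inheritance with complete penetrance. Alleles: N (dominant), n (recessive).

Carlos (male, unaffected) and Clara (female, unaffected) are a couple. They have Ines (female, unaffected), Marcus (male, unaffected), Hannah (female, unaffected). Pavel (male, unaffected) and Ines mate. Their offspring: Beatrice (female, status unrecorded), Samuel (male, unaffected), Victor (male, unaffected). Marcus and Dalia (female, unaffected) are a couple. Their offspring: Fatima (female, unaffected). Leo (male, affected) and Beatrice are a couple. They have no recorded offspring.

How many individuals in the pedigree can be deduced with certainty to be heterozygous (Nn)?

0

No individual's genotype is forced to Nn by the pedigree, so the count is 0.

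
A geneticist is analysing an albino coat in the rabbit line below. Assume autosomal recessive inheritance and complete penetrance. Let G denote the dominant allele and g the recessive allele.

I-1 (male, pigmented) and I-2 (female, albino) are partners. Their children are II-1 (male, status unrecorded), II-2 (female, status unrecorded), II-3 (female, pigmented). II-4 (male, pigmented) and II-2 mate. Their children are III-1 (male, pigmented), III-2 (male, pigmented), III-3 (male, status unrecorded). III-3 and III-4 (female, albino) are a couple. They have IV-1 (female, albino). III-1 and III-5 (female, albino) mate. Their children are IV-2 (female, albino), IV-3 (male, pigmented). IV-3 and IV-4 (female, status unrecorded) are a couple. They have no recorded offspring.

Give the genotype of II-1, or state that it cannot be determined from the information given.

cannot be determined

II-1's phenotype is unrecorded, and no parent or child forces a single allele at both positions; consistent genotype assignments exist with II-1 as Gg or gg.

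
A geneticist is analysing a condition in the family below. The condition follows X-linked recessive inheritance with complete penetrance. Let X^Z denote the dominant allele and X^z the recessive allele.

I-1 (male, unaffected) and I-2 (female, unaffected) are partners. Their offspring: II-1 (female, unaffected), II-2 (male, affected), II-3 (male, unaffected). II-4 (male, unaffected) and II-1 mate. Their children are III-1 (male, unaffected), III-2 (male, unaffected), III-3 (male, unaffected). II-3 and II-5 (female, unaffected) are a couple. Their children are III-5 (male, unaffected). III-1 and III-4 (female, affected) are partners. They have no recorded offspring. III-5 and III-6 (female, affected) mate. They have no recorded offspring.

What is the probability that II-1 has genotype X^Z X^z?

1/9

I-1 is unaffected, so I-1 is X^Z Y.
I-2 is unaffected so carries Z and passed z to II-2 (X^z Y), so I-2 is X^Z X^z.
Their cross gives offspring ratios 1/2 X^Z X^Z : 1/2 X^Z X^z. Conditioning on II-1 being unaffected, P(X^Z X^z) = 1/2 / 1 = 1/2 before taking II-1's own offspring into account.
II-4 is unaffected, so II-4 is X^Z Y.
Now use II-1's offspring. Probability of each recorded status — unaffected son III-1: 1/2 if II-1 is X^Z X^z, 1 if X^Z X^Z; unaffected son III-2: 1/2 if II-1 is X^Z X^z, 1 if X^Z X^Z; unaffected son III-3: 1/2 if II-1 is X^Z X^z, 1 if X^Z X^Z.
Bayes: P(X^Z X^z) = 1/2·1/8 / (1/2·1/8 + 1/2·1) = 1/9.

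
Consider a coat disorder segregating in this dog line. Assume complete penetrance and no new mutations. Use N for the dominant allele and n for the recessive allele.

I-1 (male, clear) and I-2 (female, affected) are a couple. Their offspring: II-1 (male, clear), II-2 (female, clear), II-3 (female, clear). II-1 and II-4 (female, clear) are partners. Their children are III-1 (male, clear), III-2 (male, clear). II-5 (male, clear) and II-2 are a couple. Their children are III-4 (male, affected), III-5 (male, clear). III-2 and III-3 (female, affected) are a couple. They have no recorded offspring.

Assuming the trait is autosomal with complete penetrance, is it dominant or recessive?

II-5 and II-2 are both clear yet have an affected child III-4. Under dominance, an affected child requires at least one affected parent, so the trait cannot be dominant.

recessive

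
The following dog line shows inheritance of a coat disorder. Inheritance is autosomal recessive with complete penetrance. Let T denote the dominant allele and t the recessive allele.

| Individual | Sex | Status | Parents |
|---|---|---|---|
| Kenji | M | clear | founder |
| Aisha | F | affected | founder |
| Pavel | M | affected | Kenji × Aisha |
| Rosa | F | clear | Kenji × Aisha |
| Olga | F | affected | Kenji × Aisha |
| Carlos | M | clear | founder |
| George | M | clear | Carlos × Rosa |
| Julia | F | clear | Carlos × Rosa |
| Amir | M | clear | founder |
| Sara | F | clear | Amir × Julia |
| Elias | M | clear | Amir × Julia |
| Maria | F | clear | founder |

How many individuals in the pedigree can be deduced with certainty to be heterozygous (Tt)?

2

Obligate heterozygotes: Kenji is clear so carries T and passed t to Pavel (tt), so Kenji is Tt; Rosa is clear so carries T and received t from Aisha (tt), so Rosa is Tt.
Every other individual is either homozygous by phenotype or has at least one consistent homozygous assignment, so the count is 2.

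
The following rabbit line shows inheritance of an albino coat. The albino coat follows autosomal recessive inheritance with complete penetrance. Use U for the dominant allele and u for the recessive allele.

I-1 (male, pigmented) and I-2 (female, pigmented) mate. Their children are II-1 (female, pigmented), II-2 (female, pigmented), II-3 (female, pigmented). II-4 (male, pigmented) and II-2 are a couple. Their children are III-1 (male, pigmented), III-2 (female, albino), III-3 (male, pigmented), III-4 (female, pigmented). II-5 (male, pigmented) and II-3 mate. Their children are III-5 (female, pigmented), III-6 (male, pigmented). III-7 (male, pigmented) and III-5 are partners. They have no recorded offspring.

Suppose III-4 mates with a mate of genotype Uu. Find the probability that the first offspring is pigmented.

5/6

II-4 is pigmented so carries U and passed u to III-2 (uu), so II-4 is Uu.
II-2 is pigmented so carries U and passed u to III-2 (uu), so II-2 is Uu.
III-4 is a pigmented offspring of II-4 (Uu) × II-2 (Uu), whose cross gives 1/4 UU : 1/2 Uu : 1/4 uu; conditioning on being pigmented, III-4 is UU with probability 1/3, Uu with probability 2/3.
Summing over parental genotype combinations, P(offspring is pigmented) = 1/3·1 + 2/3·3/4 = 5/6.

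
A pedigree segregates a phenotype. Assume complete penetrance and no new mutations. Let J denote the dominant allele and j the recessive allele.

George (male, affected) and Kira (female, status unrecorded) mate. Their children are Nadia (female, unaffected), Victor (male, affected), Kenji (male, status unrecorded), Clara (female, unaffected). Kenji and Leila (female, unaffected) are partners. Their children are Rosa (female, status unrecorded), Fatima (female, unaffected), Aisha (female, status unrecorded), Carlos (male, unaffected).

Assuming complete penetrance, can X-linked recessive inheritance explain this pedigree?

A consistent assignment under X-linked recessive exists: George X^j Y, Kira X^J X^j, Nadia X^J X^j, Victor X^j Y, Kenji X^J Y, Clara X^J X^j, Leila X^J X^J, Rosa X^J X^J, Fatima X^J X^J, Aisha X^J X^J, Carlos X^J Y.
In this assignment every recorded phenotype matches its genotype and every non-founder's genotype is obtainable from its parents' genotypes, so the pedigree is consistent.

Yes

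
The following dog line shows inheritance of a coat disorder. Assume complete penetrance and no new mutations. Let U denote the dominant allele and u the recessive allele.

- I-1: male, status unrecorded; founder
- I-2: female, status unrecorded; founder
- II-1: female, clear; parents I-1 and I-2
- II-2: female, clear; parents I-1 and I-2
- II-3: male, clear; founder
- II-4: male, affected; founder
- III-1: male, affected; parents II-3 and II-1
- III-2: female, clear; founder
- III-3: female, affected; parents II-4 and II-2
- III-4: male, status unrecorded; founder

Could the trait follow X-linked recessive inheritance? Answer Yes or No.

A consistent assignment under X-linked recessive exists: I-1 X^U Y, I-2 X^U X^u, II-1 X^U X^u, II-2 X^U X^u, II-3 X^U Y, II-4 X^u Y, III-1 X^u Y, III-2 X^U X^U, III-3 X^u X^u, III-4 X^U Y.
In this assignment every recorded phenotype matches its genotype and every non-founder's genotype is obtainable from its parents' genotypes, so the pedigree is consistent.

Yes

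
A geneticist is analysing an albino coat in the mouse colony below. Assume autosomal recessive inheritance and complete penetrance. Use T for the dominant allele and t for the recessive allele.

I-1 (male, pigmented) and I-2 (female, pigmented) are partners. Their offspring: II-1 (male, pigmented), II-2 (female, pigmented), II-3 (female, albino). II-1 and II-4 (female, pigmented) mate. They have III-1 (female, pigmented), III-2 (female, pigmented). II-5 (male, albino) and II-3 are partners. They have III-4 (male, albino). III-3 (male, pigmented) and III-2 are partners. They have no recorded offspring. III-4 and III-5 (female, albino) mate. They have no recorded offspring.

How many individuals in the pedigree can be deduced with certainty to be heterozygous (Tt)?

2

Obligate heterozygotes: I-1 is pigmented so carries T and passed t to II-3 (tt), so I-1 is Tt; I-2 is pigmented so carries T and passed t to II-3 (tt), so I-2 is Tt.
Every other individual is either homozygous by phenotype or has at least one consistent homozygous assignment, so the count is 2.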